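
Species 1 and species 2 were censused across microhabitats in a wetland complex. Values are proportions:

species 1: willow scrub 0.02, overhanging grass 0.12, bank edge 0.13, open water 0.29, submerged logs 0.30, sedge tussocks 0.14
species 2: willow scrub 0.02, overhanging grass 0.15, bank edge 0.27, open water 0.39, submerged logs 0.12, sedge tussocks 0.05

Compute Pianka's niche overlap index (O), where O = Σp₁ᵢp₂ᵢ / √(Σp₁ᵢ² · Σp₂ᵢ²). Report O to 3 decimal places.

Σ p₁ᵢp₂ᵢ = 0.0004 + 0.0180 + 0.0351 + 0.1131 + 0.0360 + 0.0070 = 0.2096
Σp_1ᵢ² = 0.02² + 0.12² + 0.13² + 0.29² + 0.30² + 0.14² = 0.0004 + 0.0144 + 0.0169 + 0.0841 + 0.0900 + 0.0196 = 0.2254
Σp_2ᵢ² = 0.02² + 0.15² + 0.27² + 0.39² + 0.12² + 0.05² = 0.0004 + 0.0225 + 0.0729 + 0.1521 + 0.0144 + 0.0025 = 0.2648
O = 0.2096 / √(0.2254 × 0.2648) = 0.2096 / 0.244307 = 0.85794

0.858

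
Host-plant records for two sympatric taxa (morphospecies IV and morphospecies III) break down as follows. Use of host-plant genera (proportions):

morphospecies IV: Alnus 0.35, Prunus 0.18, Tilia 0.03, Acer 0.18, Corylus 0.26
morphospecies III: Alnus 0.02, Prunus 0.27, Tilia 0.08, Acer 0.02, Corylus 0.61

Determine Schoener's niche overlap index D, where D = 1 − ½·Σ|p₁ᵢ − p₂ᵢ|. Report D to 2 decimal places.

0.51

Σ|p₁ᵢ − p₂ᵢ| = 0.33 + 0.09 + 0.05 + 0.16 + 0.35 = 0.98
D = 1 − ½ × 0.98 = 1 − 0.490 = 0.5100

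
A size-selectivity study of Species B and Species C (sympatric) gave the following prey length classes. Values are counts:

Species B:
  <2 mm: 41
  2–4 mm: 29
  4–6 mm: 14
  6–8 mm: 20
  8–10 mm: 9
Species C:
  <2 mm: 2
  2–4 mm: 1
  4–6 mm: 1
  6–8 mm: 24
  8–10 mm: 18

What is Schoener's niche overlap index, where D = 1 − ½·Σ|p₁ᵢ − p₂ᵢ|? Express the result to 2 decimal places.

Proportions for Species B (n=113): 41/113=0.3628, 29/113=0.2566, 14/113=0.1239, 20/113=0.1770, 9/113=0.0796
Proportions for Species C (n=46): 2/46=0.0435, 1/46=0.0217, 1/46=0.0217, 24/46=0.5217, 18/46=0.3913
Σ|p₁ᵢ − p₂ᵢ| = 0.3193 + 0.2349 + 0.1022 + 0.3447 + 0.3117 = 1.3128
D = 1 − ½ × 1.3128 = 1 − 0.65640 = 0.34360

0.34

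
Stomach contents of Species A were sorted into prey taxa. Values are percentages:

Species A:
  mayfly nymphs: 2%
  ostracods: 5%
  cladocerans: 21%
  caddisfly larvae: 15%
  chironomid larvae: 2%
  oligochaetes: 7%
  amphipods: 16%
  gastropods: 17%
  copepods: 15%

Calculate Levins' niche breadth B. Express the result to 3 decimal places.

Convert percentages to proportions (divide by 100).
Σpᵢ² = 0.02² + 0.05² + 0.21² + 0.15² + 0.02² + 0.07² + 0.16² + 0.17² + 0.15² = 0.0004 + 0.0025 + 0.0441 + 0.0225 + 0.0004 + 0.0049 + 0.0256 + 0.0289 + 0.0225 = 0.1518
B = 1 / 0.1518 = 6.58762

6.588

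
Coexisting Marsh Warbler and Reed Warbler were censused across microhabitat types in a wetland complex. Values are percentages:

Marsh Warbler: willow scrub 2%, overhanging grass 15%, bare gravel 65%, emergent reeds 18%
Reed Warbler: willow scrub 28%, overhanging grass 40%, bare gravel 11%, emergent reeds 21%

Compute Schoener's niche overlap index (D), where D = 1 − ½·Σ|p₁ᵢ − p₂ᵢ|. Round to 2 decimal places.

0.46

Convert percentages to proportions (divide by 100).
Σ|p₁ᵢ − p₂ᵢ| = 0.26 + 0.25 + 0.54 + 0.03 = 1.08
D = 1 − ½ × 1.08 = 1 − 0.540 = 0.4600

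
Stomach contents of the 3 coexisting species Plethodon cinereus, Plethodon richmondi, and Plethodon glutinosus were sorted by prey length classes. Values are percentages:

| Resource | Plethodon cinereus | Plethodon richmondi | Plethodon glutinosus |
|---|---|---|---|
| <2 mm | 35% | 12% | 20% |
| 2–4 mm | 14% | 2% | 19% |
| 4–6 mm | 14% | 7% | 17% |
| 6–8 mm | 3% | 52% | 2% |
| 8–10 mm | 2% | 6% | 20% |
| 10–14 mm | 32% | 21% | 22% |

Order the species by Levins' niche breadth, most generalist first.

Plethodon glutinosus > Plethodon cinereus > Plethodon richmondi

Convert percentages to proportions (divide by 100).
Σp_cineᵢ² = 0.35² + 0.14² + 0.14² + 0.03² + 0.02² + 0.32² = 0.1225 + 0.0196 + 0.0196 + 0.0009 + 0.0004 + 0.1024 = 0.2654
B_cine = 1 / 0.2654 = 3.7679
Σp_richᵢ² = 0.12² + 0.02² + 0.07² + 0.52² + 0.06² + 0.21² = 0.0144 + 0.0004 + 0.0049 + 0.2704 + 0.0036 + 0.0441 = 0.3378
B_rich = 1 / 0.3378 = 2.9603
Σp_glutᵢ² = 0.20² + 0.19² + 0.17² + 0.02² + 0.20² + 0.22² = 0.0400 + 0.0361 + 0.0289 + 0.0004 + 0.0400 + 0.0484 = 0.1938
B_glut = 1 / 0.1938 = 5.1600
Ranking by B (broadest → narrowest): Plethodon glutinosus (5.16) > Plethodon cinereus (3.77) > Plethodon richmondi (2.96)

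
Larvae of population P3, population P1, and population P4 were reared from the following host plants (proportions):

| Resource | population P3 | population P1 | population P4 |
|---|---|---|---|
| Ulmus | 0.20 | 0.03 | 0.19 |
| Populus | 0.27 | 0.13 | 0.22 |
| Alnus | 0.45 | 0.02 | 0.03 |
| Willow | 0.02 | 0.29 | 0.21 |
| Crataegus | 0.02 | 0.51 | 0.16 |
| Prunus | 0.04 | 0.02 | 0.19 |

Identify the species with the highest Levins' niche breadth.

Σp_P3ᵢ² = 0.20² + 0.27² + 0.45² + 0.02² + 0.02² + 0.04² = 0.0400 + 0.0729 + 0.2025 + 0.0004 + 0.0004 + 0.0016 = 0.3178
B_P3 = 1 / 0.3178 = 3.1466
Σp_P1ᵢ² = 0.03² + 0.13² + 0.02² + 0.29² + 0.51² + 0.02² = 0.0009 + 0.0169 + 0.0004 + 0.0841 + 0.2601 + 0.0004 = 0.3628
B_P1 = 1 / 0.3628 = 2.7563
Σp_P4ᵢ² = 0.19² + 0.22² + 0.03² + 0.21² + 0.16² + 0.19² = 0.0361 + 0.0484 + 0.0009 + 0.0441 + 0.0256 + 0.0361 = 0.1912
B_P4 = 1 / 0.1912 = 5.2301
Highest B → broadest niche (most generalist): population P4 (B = 5.23).

population P4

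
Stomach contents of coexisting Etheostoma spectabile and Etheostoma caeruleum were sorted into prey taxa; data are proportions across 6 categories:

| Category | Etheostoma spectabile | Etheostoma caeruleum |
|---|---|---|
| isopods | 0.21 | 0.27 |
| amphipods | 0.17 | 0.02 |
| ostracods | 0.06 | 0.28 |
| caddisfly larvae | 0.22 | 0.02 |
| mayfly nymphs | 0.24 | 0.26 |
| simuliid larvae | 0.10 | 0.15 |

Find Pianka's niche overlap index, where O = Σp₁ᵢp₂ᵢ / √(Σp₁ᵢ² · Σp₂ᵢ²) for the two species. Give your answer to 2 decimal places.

0.73

Σ p₁ᵢp₂ᵢ = 0.0567 + 0.0034 + 0.0168 + 0.0044 + 0.0624 + 0.0150 = 0.1587
Σp_1ᵢ² = 0.21² + 0.17² + 0.06² + 0.22² + 0.24² + 0.10² = 0.0441 + 0.0289 + 0.0036 + 0.0484 + 0.0576 + 0.0100 = 0.1926
Σp_2ᵢ² = 0.27² + 0.02² + 0.28² + 0.02² + 0.26² + 0.15² = 0.0729 + 0.0004 + 0.0784 + 0.0004 + 0.0676 + 0.0225 = 0.2422
O = 0.1587 / √(0.1926 × 0.2422) = 0.1587 / 0.21598 = 0.7348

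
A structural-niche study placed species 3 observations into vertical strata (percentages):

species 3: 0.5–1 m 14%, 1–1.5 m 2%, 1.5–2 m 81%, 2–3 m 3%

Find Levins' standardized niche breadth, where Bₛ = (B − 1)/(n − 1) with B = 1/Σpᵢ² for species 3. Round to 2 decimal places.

0.16

Convert percentages to proportions (divide by 100).
Σpᵢ² = 0.14² + 0.02² + 0.81² + 0.03² = 0.0196 + 0.0004 + 0.6561 + 0.0009 = 0.6770
B = 1 / 0.6770 = 1.4771
Bₛ = (B − 1)/(n − 1) = (1.4771 − 1)/(4 − 1) = 0.4771/3 = 0.1590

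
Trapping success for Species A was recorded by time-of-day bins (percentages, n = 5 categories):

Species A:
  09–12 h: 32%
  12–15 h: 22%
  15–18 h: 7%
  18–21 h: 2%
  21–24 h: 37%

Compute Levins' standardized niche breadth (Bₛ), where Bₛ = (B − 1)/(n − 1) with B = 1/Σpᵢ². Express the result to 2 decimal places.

Convert percentages to proportions (divide by 100).
Σpᵢ² = 0.32² + 0.22² + 0.07² + 0.02² + 0.37² = 0.1024 + 0.0484 + 0.0049 + 0.0004 + 0.1369 = 0.2930
B = 1 / 0.2930 = 3.4130
Bₛ = (B − 1)/(n − 1) = (3.4130 − 1)/(5 − 1) = 2.4130/4 = 0.6033

0.60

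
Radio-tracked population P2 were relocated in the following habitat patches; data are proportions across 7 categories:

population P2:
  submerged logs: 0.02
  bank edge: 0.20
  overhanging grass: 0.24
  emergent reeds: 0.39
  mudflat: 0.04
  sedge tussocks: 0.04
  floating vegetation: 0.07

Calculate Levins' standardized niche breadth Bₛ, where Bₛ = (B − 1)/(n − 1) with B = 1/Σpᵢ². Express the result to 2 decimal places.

Σpᵢ² = 0.02² + 0.20² + 0.24² + 0.39² + 0.04² + 0.04² + 0.07² = 0.0004 + 0.0400 + 0.0576 + 0.1521 + 0.0016 + 0.0016 + 0.0049 = 0.2582
B = 1 / 0.2582 = 3.8730
Bₛ = (B − 1)/(n − 1) = (3.8730 − 1)/(7 − 1) = 2.8730/6 = 0.4788

0.48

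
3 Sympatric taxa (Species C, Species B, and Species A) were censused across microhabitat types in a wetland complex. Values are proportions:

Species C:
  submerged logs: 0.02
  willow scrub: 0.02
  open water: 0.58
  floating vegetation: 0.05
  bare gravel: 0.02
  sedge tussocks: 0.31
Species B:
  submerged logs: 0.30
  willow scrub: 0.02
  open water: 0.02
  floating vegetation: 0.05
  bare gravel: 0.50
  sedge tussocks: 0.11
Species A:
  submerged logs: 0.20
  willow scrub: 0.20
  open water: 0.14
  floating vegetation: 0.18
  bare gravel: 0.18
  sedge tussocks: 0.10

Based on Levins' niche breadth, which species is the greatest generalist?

Σp_Cᵢ² = 0.02² + 0.02² + 0.58² + 0.05² + 0.02² + 0.31² = 0.0004 + 0.0004 + 0.3364 + 0.0025 + 0.0004 + 0.0961 = 0.4362
B_C = 1 / 0.4362 = 2.2925
Σp_Bᵢ² = 0.30² + 0.02² + 0.02² + 0.05² + 0.50² + 0.11² = 0.0900 + 0.0004 + 0.0004 + 0.0025 + 0.2500 + 0.0121 = 0.3554
B_B = 1 / 0.3554 = 2.8137
Σp_Aᵢ² = 0.20² + 0.20² + 0.14² + 0.18² + 0.18² + 0.10² = 0.0400 + 0.0400 + 0.0196 + 0.0324 + 0.0324 + 0.0100 = 0.1744
B_A = 1 / 0.1744 = 5.7339
Highest B → broadest niche (most generalist): Species A (B = 5.73).

Species A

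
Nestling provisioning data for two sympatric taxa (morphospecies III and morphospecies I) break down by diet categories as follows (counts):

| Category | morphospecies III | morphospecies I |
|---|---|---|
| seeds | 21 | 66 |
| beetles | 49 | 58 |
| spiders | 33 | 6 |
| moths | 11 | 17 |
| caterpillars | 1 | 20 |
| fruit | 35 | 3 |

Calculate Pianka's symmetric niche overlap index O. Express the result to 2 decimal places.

0.71

Proportions for morphospecies III (n=150): 21/150=0.1400, 49/150=0.3267, 33/150=0.2200, 11/150=0.0733, 1/150=0.0067, 35/150=0.2333
Proportions for morphospecies I (n=170): 66/170=0.3882, 58/170=0.3412, 6/170=0.0353, 17/170=0.1000, 20/170=0.1176, 3/170=0.0176
Σ p₁ᵢp₂ᵢ = 0.054348 + 0.111470 + 0.007766 + 0.007330 + 0.000788 + 0.004106 = 0.185808
Σp_1ᵢ² = 0.1400² + 0.3267² + 0.2200² + 0.0733² + 0.0067² + 0.2333² = 0.019600 + 0.106733 + 0.048400 + 0.005373 + 0.000045 + 0.054429 = 0.234580
Σp_2ᵢ² = 0.3882² + 0.3412² + 0.0353² + 0.1000² + 0.1176² + 0.0176² = 0.150699 + 0.116417 + 0.001246 + 0.010000 + 0.013830 + 0.000310 = 0.292502
O = 0.185808 / √(0.234580 × 0.292502) = 0.185808 / 0.2619449 = 0.7093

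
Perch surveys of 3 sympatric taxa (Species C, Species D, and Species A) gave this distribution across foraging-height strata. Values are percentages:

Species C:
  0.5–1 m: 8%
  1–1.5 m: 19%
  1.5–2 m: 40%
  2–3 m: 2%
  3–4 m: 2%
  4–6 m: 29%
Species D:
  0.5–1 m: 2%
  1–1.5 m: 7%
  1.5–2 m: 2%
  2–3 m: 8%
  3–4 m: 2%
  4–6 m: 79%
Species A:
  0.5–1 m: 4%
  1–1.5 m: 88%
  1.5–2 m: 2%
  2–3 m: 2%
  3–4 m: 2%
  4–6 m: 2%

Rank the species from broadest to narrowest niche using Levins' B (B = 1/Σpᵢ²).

Species C > Species D > Species A

Convert percentages to proportions (divide by 100).
Σp_Cᵢ² = 0.08² + 0.19² + 0.40² + 0.02² + 0.02² + 0.29² = 0.0064 + 0.0361 + 0.1600 + 0.0004 + 0.0004 + 0.0841 = 0.2874
B_C = 1 / 0.2874 = 3.4795
Σp_Dᵢ² = 0.02² + 0.07² + 0.02² + 0.08² + 0.02² + 0.79² = 0.0004 + 0.0049 + 0.0004 + 0.0064 + 0.0004 + 0.6241 = 0.6366
B_D = 1 / 0.6366 = 1.5708
Σp_Aᵢ² = 0.04² + 0.88² + 0.02² + 0.02² + 0.02² + 0.02² = 0.0016 + 0.7744 + 0.0004 + 0.0004 + 0.0004 + 0.0004 = 0.7776
B_A = 1 / 0.7776 = 1.2860
Ranking by B (broadest → narrowest): Species C (3.48) > Species D (1.57) > Species A (1.29)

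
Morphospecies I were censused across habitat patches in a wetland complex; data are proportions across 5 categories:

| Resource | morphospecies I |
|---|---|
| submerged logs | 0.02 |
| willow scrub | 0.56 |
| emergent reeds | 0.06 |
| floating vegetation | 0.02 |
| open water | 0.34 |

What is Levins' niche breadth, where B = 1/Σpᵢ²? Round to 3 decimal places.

Σpᵢ² = 0.02² + 0.56² + 0.06² + 0.02² + 0.34² = 0.0004 + 0.3136 + 0.0036 + 0.0004 + 0.1156 = 0.4336
B = 1 / 0.4336 = 2.30627

2.306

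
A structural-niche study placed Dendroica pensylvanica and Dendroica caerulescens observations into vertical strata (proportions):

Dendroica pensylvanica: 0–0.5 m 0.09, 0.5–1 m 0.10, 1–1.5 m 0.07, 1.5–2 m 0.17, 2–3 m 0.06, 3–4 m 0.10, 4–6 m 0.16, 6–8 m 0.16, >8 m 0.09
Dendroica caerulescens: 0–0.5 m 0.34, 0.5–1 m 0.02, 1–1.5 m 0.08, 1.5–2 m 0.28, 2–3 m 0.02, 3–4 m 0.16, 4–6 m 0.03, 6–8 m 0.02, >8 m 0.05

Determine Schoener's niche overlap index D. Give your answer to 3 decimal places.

0.570

Σ|p₁ᵢ − p₂ᵢ| = 0.25 + 0.08 + 0.01 + 0.11 + 0.04 + 0.06 + 0.13 + 0.14 + 0.04 = 0.86
D = 1 − ½ × 0.86 = 1 − 0.430 = 0.57000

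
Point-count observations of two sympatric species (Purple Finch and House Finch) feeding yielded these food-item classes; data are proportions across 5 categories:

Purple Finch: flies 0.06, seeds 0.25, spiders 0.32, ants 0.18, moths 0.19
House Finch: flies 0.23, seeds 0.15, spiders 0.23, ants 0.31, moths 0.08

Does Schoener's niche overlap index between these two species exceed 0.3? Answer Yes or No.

Yes

Σ|p₁ᵢ − p₂ᵢ| = 0.17 + 0.10 + 0.09 + 0.13 + 0.11 = 0.60
D = 1 − ½ × 0.60 = 1 − 0.300 = 0.7000
D = 0.7000 > 0.3 → Yes.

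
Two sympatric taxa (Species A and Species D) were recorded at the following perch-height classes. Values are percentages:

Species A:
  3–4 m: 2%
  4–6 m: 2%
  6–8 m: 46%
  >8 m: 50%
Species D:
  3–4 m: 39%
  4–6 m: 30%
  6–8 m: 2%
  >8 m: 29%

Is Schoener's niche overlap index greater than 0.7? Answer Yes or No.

Convert percentages to proportions (divide by 100).
Σ|p₁ᵢ − p₂ᵢ| = 0.37 + 0.28 + 0.44 + 0.21 = 1.30
D = 1 − ½ × 1.30 = 1 − 0.650 = 0.3500
D = 0.3500 < 0.7 → No.

No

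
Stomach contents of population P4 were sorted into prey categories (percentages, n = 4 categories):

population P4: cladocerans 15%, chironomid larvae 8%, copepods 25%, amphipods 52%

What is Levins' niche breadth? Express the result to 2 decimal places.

2.76

Convert percentages to proportions (divide by 100).
Σpᵢ² = 0.15² + 0.08² + 0.25² + 0.52² = 0.0225 + 0.0064 + 0.0625 + 0.2704 = 0.3618
B = 1 / 0.3618 = 2.7640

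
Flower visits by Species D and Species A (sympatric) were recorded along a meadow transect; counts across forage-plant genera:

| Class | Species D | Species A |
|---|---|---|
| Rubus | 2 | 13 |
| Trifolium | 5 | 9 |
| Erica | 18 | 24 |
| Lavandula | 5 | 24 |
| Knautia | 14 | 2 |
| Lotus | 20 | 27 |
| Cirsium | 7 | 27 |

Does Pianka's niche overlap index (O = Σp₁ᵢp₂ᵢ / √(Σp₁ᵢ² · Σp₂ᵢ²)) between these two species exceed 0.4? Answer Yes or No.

Yes

Proportions for Species D (n=71): 2/71=0.0282, 5/71=0.0704, 18/71=0.2535, 5/71=0.0704, 14/71=0.1972, 20/71=0.2817, 7/71=0.0986
Proportions for Species A (n=126): 13/126=0.1032, 9/126=0.0714, 24/126=0.1905, 24/126=0.1905, 2/126=0.0159, 27/126=0.2143, 27/126=0.2143
Σ p₁ᵢp₂ᵢ = 0.002910 + 0.005027 + 0.048292 + 0.013411 + 0.003135 + 0.060368 + 0.021130 = 0.154273
Σp_1ᵢ² = 0.0282² + 0.0704² + 0.2535² + 0.0704² + 0.1972² + 0.2817² + 0.0986² = 0.000795 + 0.004956 + 0.064262 + 0.004956 + 0.038888 + 0.079355 + 0.009722 = 0.202934
Σp_2ᵢ² = 0.1032² + 0.0714² + 0.1905² + 0.1905² + 0.0159² + 0.2143² + 0.2143² = 0.010650 + 0.005098 + 0.036290 + 0.036290 + 0.000253 + 0.045924 + 0.045924 = 0.180429
O = 0.154273 / √(0.202934 × 0.180429) = 0.154273 / 0.1913509 = 0.8062
O = 0.8062 > 0.4 → Yes.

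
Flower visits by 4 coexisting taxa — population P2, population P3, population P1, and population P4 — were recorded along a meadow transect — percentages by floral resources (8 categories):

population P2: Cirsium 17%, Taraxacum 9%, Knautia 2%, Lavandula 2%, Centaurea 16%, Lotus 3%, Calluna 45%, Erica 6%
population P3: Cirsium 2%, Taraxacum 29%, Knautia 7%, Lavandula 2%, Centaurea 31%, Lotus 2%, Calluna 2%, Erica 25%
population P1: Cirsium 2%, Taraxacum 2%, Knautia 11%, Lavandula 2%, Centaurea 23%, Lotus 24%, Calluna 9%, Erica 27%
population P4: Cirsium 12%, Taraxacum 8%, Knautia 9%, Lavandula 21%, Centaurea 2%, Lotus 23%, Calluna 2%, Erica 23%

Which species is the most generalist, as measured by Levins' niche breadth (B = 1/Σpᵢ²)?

Convert percentages to proportions (divide by 100).
Σp_P2ᵢ² = 0.17² + 0.09² + 0.02² + 0.02² + 0.16² + 0.03² + 0.45² + 0.06² = 0.0289 + 0.0081 + 0.0004 + 0.0004 + 0.0256 + 0.0009 + 0.2025 + 0.0036 = 0.2704
B_P2 = 1 / 0.2704 = 3.6982
Σp_P3ᵢ² = 0.02² + 0.29² + 0.07² + 0.02² + 0.31² + 0.02² + 0.02² + 0.25² = 0.0004 + 0.0841 + 0.0049 + 0.0004 + 0.0961 + 0.0004 + 0.0004 + 0.0625 = 0.2492
B_P3 = 1 / 0.2492 = 4.0128
Σp_P1ᵢ² = 0.02² + 0.02² + 0.11² + 0.02² + 0.23² + 0.24² + 0.09² + 0.27² = 0.0004 + 0.0004 + 0.0121 + 0.0004 + 0.0529 + 0.0576 + 0.0081 + 0.0729 = 0.2048
B_P1 = 1 / 0.2048 = 4.8828
Σp_P4ᵢ² = 0.12² + 0.08² + 0.09² + 0.21² + 0.02² + 0.23² + 0.02² + 0.23² = 0.0144 + 0.0064 + 0.0081 + 0.0441 + 0.0004 + 0.0529 + 0.0004 + 0.0529 = 0.1796
B_P4 = 1 / 0.1796 = 5.5679
Highest B → broadest niche (most generalist): population P4 (B = 5.57).

population P4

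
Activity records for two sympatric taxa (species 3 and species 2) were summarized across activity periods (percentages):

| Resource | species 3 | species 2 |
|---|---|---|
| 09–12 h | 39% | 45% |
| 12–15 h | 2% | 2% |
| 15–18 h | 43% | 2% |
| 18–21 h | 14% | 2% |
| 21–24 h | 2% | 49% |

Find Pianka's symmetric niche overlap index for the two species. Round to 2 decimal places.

Convert percentages to proportions (divide by 100).
Σ p₁ᵢp₂ᵢ = 0.1755 + 0.0004 + 0.0086 + 0.0028 + 0.0098 = 0.1971
Σp_1ᵢ² = 0.39² + 0.02² + 0.43² + 0.14² + 0.02² = 0.1521 + 0.0004 + 0.1849 + 0.0196 + 0.0004 = 0.3574
Σp_2ᵢ² = 0.45² + 0.02² + 0.02² + 0.02² + 0.49² = 0.2025 + 0.0004 + 0.0004 + 0.0004 + 0.2401 = 0.4438
O = 0.1971 / √(0.3574 × 0.4438) = 0.1971 / 0.39826 = 0.4949

0.49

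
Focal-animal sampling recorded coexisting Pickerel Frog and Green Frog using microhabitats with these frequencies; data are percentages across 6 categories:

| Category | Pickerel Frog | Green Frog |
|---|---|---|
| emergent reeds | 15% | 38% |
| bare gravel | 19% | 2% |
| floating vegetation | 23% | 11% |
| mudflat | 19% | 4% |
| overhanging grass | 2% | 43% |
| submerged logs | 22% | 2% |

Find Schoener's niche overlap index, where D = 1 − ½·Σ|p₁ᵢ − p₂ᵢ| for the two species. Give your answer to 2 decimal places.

0.36

Convert percentages to proportions (divide by 100).
Σ|p₁ᵢ − p₂ᵢ| = 0.23 + 0.17 + 0.12 + 0.15 + 0.41 + 0.20 = 1.28
D = 1 − ½ × 1.28 = 1 − 0.640 = 0.3600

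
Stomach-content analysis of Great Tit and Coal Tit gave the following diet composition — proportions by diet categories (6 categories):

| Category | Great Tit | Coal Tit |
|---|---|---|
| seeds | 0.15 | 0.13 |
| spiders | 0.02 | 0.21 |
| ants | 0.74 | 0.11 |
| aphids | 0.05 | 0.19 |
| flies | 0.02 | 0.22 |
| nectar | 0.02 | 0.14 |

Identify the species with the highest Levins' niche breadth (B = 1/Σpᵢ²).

Σp_Greaᵢ² = 0.15² + 0.02² + 0.74² + 0.05² + 0.02² + 0.02² = 0.0225 + 0.0004 + 0.5476 + 0.0025 + 0.0004 + 0.0004 = 0.5738
B_Grea = 1 / 0.5738 = 1.7428
Σp_Coalᵢ² = 0.13² + 0.21² + 0.11² + 0.19² + 0.22² + 0.14² = 0.0169 + 0.0441 + 0.0121 + 0.0361 + 0.0484 + 0.0196 = 0.1772
B_Coal = 1 / 0.1772 = 5.6433
Highest B → broadest niche (most generalist): Coal Tit (B = 5.64).

Coal Tit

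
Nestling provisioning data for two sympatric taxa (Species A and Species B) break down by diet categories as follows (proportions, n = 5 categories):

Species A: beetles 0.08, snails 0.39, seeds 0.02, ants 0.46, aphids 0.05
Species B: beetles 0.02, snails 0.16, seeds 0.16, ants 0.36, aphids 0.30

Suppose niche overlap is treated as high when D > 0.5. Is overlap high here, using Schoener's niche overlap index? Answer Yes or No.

Yes

Σ|p₁ᵢ − p₂ᵢ| = 0.06 + 0.23 + 0.14 + 0.10 + 0.25 = 0.78
D = 1 − ½ × 0.78 = 1 − 0.390 = 0.6100
D = 0.6100 > 0.5 → Yes.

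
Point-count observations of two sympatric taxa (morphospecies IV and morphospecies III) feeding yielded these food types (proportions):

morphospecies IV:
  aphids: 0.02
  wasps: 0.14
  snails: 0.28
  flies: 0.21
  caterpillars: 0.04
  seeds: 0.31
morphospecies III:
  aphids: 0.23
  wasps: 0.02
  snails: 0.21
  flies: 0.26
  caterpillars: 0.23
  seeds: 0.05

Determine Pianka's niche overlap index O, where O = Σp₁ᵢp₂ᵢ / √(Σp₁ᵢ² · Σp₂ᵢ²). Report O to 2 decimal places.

Σ p₁ᵢp₂ᵢ = 0.0046 + 0.0028 + 0.0588 + 0.0546 + 0.0092 + 0.0155 = 0.1455
Σp_1ᵢ² = 0.02² + 0.14² + 0.28² + 0.21² + 0.04² + 0.31² = 0.0004 + 0.0196 + 0.0784 + 0.0441 + 0.0016 + 0.0961 = 0.2402
Σp_2ᵢ² = 0.23² + 0.02² + 0.21² + 0.26² + 0.23² + 0.05² = 0.0529 + 0.0004 + 0.0441 + 0.0676 + 0.0529 + 0.0025 = 0.2204
O = 0.1455 / √(0.2402 × 0.2204) = 0.1455 / 0.23009 = 0.6324

0.63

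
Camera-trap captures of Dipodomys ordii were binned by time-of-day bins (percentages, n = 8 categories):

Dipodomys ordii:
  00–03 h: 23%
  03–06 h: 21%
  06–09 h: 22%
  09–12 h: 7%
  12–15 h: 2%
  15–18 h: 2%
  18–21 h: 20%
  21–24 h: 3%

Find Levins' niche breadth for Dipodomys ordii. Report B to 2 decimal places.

5.21

Convert percentages to proportions (divide by 100).
Σpᵢ² = 0.23² + 0.21² + 0.22² + 0.07² + 0.02² + 0.02² + 0.20² + 0.03² = 0.0529 + 0.0441 + 0.0484 + 0.0049 + 0.0004 + 0.0004 + 0.0400 + 0.0009 = 0.1920
B = 1 / 0.1920 = 5.2083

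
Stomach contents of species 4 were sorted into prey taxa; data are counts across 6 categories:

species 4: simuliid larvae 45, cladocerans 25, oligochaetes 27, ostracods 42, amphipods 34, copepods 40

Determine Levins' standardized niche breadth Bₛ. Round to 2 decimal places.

0.95

Proportions for species 4 (n=213): 45/213=0.2113, 25/213=0.1174, 27/213=0.1268, 42/213=0.1972, 34/213=0.1596, 40/213=0.1878
Σpᵢ² = 0.2113² + 0.1174² + 0.1268² + 0.1972² + 0.1596² + 0.1878² = 0.044648 + 0.013783 + 0.016078 + 0.038888 + 0.025472 + 0.035269 = 0.174138
B = 1 / 0.174138 = 5.7426
Bₛ = (B − 1)/(n − 1) = (5.7426 − 1)/(6 − 1) = 4.7426/5 = 0.9485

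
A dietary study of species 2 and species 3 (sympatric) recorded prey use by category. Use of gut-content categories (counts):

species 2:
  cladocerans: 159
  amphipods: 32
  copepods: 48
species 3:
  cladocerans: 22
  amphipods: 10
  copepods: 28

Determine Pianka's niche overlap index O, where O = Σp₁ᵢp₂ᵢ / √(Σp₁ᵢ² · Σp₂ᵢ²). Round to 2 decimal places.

0.83

Proportions for species 2 (n=239): 159/239=0.6653, 32/239=0.1339, 48/239=0.2008
Proportions for species 3 (n=60): 22/60=0.3667, 10/60=0.1667, 28/60=0.4667
Σ p₁ᵢp₂ᵢ = 0.243966 + 0.022321 + 0.093713 = 0.360000
Σp_1ᵢ² = 0.6653² + 0.1339² + 0.2008² = 0.442624 + 0.017929 + 0.040321 = 0.500874
Σp_2ᵢ² = 0.3667² + 0.1667² + 0.4667² = 0.134469 + 0.027789 + 0.217809 = 0.380067
O = 0.360000 / √(0.500874 × 0.380067) = 0.360000 / 0.4363092 = 0.8251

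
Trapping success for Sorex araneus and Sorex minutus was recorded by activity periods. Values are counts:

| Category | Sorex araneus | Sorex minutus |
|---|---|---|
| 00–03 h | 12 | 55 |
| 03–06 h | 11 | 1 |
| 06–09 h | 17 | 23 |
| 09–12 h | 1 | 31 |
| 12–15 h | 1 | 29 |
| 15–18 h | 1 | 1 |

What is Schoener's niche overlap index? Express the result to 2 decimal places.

0.50

Proportions for Sorex araneus (n=43): 12/43=0.2791, 11/43=0.2558, 17/43=0.3953, 1/43=0.0233, 1/43=0.0233, 1/43=0.0233
Proportions for Sorex minutus (n=140): 55/140=0.3929, 1/140=0.0071, 23/140=0.1643, 31/140=0.2214, 29/140=0.2071, 1/140=0.0071
Σ|p₁ᵢ − p₂ᵢ| = 0.1138 + 0.2487 + 0.2310 + 0.1981 + 0.1838 + 0.0162 = 0.9916
D = 1 − ½ × 0.9916 = 1 − 0.49580 = 0.50420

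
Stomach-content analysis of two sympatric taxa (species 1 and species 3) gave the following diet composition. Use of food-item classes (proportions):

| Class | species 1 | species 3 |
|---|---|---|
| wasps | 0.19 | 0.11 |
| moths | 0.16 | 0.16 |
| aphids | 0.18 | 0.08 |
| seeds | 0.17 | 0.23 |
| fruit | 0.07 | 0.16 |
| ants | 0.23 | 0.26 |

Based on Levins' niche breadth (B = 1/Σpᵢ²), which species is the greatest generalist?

Σp_1ᵢ² = 0.19² + 0.16² + 0.18² + 0.17² + 0.07² + 0.23² = 0.0361 + 0.0256 + 0.0324 + 0.0289 + 0.0049 + 0.0529 = 0.1808
B_1 = 1 / 0.1808 = 5.5310
Σp_3ᵢ² = 0.11² + 0.16² + 0.08² + 0.23² + 0.16² + 0.26² = 0.0121 + 0.0256 + 0.0064 + 0.0529 + 0.0256 + 0.0676 = 0.1902
B_3 = 1 / 0.1902 = 5.2576
Highest B → broadest niche (most generalist): species 1 (B = 5.53).

species 1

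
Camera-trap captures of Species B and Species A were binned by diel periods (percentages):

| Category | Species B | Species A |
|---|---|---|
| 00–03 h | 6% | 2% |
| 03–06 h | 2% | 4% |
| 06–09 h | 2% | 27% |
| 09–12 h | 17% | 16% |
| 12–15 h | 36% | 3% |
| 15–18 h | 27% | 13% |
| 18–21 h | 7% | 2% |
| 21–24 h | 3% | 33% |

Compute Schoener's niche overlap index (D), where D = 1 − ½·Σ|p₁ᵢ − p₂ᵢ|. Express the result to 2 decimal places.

Convert percentages to proportions (divide by 100).
Σ|p₁ᵢ − p₂ᵢ| = 0.04 + 0.02 + 0.25 + 0.01 + 0.33 + 0.14 + 0.05 + 0.30 = 1.14
D = 1 − ½ × 1.14 = 1 − 0.570 = 0.4300

0.43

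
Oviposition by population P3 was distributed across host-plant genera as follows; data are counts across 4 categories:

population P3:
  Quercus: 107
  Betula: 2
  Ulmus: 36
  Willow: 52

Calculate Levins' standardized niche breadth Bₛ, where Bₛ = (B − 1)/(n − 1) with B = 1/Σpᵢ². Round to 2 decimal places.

Proportions for population P3 (n=197): 107/197=0.5431, 2/197=0.0102, 36/197=0.1827, 52/197=0.2640
Σpᵢ² = 0.5431² + 0.0102² + 0.1827² + 0.2640² = 0.294958 + 0.000104 + 0.033379 + 0.069696 = 0.398137
B = 1 / 0.398137 = 2.5117
Bₛ = (B − 1)/(n − 1) = (2.5117 − 1)/(4 − 1) = 1.5117/3 = 0.5039

0.50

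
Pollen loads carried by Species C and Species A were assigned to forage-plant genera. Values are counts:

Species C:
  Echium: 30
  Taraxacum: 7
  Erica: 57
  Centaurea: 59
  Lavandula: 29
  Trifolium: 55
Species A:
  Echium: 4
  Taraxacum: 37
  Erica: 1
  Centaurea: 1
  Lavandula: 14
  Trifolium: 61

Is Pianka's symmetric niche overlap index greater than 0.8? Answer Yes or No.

No

Proportions for Species C (n=237): 30/237=0.1266, 7/237=0.0295, 57/237=0.2405, 59/237=0.2489, 29/237=0.1224, 55/237=0.2321
Proportions for Species A (n=118): 4/118=0.0339, 37/118=0.3136, 1/118=0.0085, 1/118=0.0085, 14/118=0.1186, 61/118=0.5169
Σ p₁ᵢp₂ᵢ = 0.004292 + 0.009251 + 0.002044 + 0.002116 + 0.014517 + 0.119972 = 0.152192
Σp_1ᵢ² = 0.1266² + 0.0295² + 0.2405² + 0.2489² + 0.1224² + 0.2321² = 0.016028 + 0.000870 + 0.057840 + 0.061951 + 0.014982 + 0.053870 = 0.205541
Σp_2ᵢ² = 0.0339² + 0.3136² + 0.0085² + 0.0085² + 0.1186² + 0.5169² = 0.001149 + 0.098345 + 0.000072 + 0.000072 + 0.014066 + 0.267186 = 0.380890
O = 0.152192 / √(0.205541 × 0.380890) = 0.152192 / 0.2798008 = 0.5439
O = 0.5439 < 0.8 → No.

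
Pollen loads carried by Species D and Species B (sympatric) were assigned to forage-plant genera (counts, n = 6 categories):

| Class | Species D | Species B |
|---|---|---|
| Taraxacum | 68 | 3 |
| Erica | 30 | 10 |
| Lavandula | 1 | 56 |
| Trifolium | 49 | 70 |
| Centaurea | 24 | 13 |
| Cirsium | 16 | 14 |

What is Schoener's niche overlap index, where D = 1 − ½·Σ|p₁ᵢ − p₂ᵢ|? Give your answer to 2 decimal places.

Proportions for Species D (n=188): 68/188=0.3617, 30/188=0.1596, 1/188=0.0053, 49/188=0.2606, 24/188=0.1277, 16/188=0.0851
Proportions for Species B (n=166): 3/166=0.0181, 10/166=0.0602, 56/166=0.3373, 70/166=0.4217, 13/166=0.0783, 14/166=0.0843
Σ|p₁ᵢ − p₂ᵢ| = 0.3436 + 0.0994 + 0.3320 + 0.1611 + 0.0494 + 0.0008 = 0.9863
D = 1 − ½ × 0.9863 = 1 − 0.49315 = 0.50685

0.51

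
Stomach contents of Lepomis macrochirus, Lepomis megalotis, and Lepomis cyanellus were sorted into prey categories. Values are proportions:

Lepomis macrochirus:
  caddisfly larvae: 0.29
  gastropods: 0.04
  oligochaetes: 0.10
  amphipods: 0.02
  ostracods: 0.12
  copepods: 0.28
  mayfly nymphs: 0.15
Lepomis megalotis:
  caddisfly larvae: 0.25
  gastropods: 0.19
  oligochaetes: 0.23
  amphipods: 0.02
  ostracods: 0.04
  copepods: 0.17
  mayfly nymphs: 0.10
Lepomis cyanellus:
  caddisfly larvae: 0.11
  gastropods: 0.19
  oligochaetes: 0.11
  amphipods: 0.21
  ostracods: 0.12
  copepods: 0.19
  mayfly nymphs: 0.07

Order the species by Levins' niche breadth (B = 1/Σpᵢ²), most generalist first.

Lepomis cyanellus > Lepomis megalotis > Lepomis macrochirus

Σp_macrᵢ² = 0.29² + 0.04² + 0.10² + 0.02² + 0.12² + 0.28² + 0.15² = 0.0841 + 0.0016 + 0.0100 + 0.0004 + 0.0144 + 0.0784 + 0.0225 = 0.2114
B_macr = 1 / 0.2114 = 4.7304
Σp_megaᵢ² = 0.25² + 0.19² + 0.23² + 0.02² + 0.04² + 0.17² + 0.10² = 0.0625 + 0.0361 + 0.0529 + 0.0004 + 0.0016 + 0.0289 + 0.0100 = 0.1924
B_mega = 1 / 0.1924 = 5.1975
Σp_cyanᵢ² = 0.11² + 0.19² + 0.11² + 0.21² + 0.12² + 0.19² + 0.07² = 0.0121 + 0.0361 + 0.0121 + 0.0441 + 0.0144 + 0.0361 + 0.0049 = 0.1598
B_cyan = 1 / 0.1598 = 6.2578
Ranking by B (broadest → narrowest): Lepomis cyanellus (6.26) > Lepomis megalotis (5.20) > Lepomis macrochirus (4.73)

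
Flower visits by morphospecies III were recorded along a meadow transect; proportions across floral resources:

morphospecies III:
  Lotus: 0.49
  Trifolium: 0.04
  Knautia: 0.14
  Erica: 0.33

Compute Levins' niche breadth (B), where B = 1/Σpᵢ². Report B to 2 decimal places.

2.70

Σpᵢ² = 0.49² + 0.04² + 0.14² + 0.33² = 0.2401 + 0.0016 + 0.0196 + 0.1089 = 0.3702
B = 1 / 0.3702 = 2.7012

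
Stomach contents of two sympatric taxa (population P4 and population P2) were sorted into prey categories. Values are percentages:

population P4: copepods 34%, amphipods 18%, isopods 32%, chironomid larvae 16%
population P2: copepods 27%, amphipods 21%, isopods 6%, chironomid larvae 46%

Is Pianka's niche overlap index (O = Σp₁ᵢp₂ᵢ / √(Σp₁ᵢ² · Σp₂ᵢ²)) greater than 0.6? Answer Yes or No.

Yes

Convert percentages to proportions (divide by 100).
Σ p₁ᵢp₂ᵢ = 0.0918 + 0.0378 + 0.0192 + 0.0736 = 0.2224
Σp_1ᵢ² = 0.34² + 0.18² + 0.32² + 0.16² = 0.1156 + 0.0324 + 0.1024 + 0.0256 = 0.2760
Σp_2ᵢ² = 0.27² + 0.21² + 0.06² + 0.46² = 0.0729 + 0.0441 + 0.0036 + 0.2116 = 0.3322
O = 0.2224 / √(0.2760 × 0.3322) = 0.2224 / 0.30280 = 0.7345
O = 0.7345 > 0.6 → Yes.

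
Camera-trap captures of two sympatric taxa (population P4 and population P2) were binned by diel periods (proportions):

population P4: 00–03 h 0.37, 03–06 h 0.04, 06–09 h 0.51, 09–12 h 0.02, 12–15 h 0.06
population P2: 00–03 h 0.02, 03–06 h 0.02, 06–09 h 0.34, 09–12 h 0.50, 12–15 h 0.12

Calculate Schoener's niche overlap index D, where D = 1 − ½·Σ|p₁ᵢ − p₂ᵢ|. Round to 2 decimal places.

Σ|p₁ᵢ − p₂ᵢ| = 0.35 + 0.02 + 0.17 + 0.48 + 0.06 = 1.08
D = 1 − ½ × 1.08 = 1 − 0.540 = 0.4600

0.46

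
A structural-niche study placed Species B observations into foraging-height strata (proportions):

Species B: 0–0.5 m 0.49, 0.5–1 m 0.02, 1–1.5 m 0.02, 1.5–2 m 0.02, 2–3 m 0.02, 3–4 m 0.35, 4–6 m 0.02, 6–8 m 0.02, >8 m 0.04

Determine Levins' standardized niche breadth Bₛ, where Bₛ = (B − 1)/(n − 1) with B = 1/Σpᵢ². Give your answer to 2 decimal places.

Σpᵢ² = 0.49² + 0.02² + 0.02² + 0.02² + 0.02² + 0.35² + 0.02² + 0.02² + 0.04² = 0.2401 + 0.0004 + 0.0004 + 0.0004 + 0.0004 + 0.1225 + 0.0004 + 0.0004 + 0.0016 = 0.3666
B = 1 / 0.3666 = 2.7278
Bₛ = (B − 1)/(n − 1) = (2.7278 − 1)/(9 − 1) = 1.7278/8 = 0.2160

0.22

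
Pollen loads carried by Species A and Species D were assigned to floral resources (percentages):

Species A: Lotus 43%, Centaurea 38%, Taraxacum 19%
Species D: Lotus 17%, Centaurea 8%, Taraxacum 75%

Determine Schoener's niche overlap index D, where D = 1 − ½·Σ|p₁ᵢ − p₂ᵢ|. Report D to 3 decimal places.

Convert percentages to proportions (divide by 100).
Σ|p₁ᵢ − p₂ᵢ| = 0.26 + 0.30 + 0.56 = 1.12
D = 1 − ½ × 1.12 = 1 − 0.560 = 0.44000

0.440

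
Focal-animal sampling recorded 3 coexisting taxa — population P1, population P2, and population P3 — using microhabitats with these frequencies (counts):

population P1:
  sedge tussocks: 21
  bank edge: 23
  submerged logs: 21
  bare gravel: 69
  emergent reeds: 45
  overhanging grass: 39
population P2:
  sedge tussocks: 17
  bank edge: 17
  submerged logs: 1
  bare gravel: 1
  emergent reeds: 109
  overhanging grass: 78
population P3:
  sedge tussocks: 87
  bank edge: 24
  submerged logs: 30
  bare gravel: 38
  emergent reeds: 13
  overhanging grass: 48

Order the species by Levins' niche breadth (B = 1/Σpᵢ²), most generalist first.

Proportions for population P1 (n=218): 21/218=0.0963, 23/218=0.1055, 21/218=0.0963, 69/218=0.3165, 45/218=0.2064, 39/218=0.1789
Proportions for population P2 (n=223): 17/223=0.0762, 17/223=0.0762, 1/223=0.0045, 1/223=0.0045, 109/223=0.4888, 78/223=0.3498
Proportions for population P3 (n=240): 87/240=0.3625, 24/240=0.1000, 30/240=0.1250, 38/240=0.1583, 13/240=0.0542, 48/240=0.2000
Σp_P1ᵢ² = 0.0963² + 0.1055² + 0.0963² + 0.3165² + 0.2064² + 0.1789² = 0.009274 + 0.011130 + 0.009274 + 0.100172 + 0.042601 + 0.032005 = 0.204456
B_P1 = 1 / 0.204456 = 4.8910
Σp_P2ᵢ² = 0.0762² + 0.0762² + 0.0045² + 0.0045² + 0.4888² + 0.3498² = 0.005806 + 0.005806 + 0.000020 + 0.000020 + 0.238925 + 0.122360 = 0.372937
B_P2 = 1 / 0.372937 = 2.6814
Σp_P3ᵢ² = 0.3625² + 0.1000² + 0.1250² + 0.1583² + 0.0542² + 0.2000² = 0.131406 + 0.010000 + 0.015625 + 0.025059 + 0.002938 + 0.040000 = 0.225028
B_P3 = 1 / 0.225028 = 4.4439
Ranking by B (broadest → narrowest): population P1 (4.89) > population P3 (4.44) > population P2 (2.68)

population P1 > population P3 > population P2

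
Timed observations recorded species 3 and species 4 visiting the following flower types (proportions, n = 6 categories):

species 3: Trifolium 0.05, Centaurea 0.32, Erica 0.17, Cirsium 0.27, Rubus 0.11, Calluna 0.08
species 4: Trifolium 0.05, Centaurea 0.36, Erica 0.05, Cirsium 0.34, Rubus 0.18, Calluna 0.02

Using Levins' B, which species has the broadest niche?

species 3

Σp_3ᵢ² = 0.05² + 0.32² + 0.17² + 0.27² + 0.11² + 0.08² = 0.0025 + 0.1024 + 0.0289 + 0.0729 + 0.0121 + 0.0064 = 0.2252
B_3 = 1 / 0.2252 = 4.4405
Σp_4ᵢ² = 0.05² + 0.36² + 0.05² + 0.34² + 0.18² + 0.02² = 0.0025 + 0.1296 + 0.0025 + 0.1156 + 0.0324 + 0.0004 = 0.2830
B_4 = 1 / 0.2830 = 3.5336
Highest B → broadest niche (most generalist): species 3 (B = 4.44).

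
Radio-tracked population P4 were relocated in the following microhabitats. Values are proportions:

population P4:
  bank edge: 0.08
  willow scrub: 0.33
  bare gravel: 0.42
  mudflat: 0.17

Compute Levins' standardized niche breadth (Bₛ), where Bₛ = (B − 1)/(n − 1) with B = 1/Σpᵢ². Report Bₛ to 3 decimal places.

Σpᵢ² = 0.08² + 0.33² + 0.42² + 0.17² = 0.0064 + 0.1089 + 0.1764 + 0.0289 = 0.3206
B = 1 / 0.3206 = 3.11915
Bₛ = (B − 1)/(n − 1) = (3.11915 − 1)/(4 − 1) = 2.11915/3 = 0.70638

0.706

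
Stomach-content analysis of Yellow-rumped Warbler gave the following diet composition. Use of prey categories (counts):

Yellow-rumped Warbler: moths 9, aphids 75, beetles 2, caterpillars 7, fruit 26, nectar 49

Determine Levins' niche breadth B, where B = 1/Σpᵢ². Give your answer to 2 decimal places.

Proportions for Yellow-rumped Warbler (n=168): 9/168=0.0536, 75/168=0.4464, 2/168=0.0119, 7/168=0.0417, 26/168=0.1548, 49/168=0.2917
Σpᵢ² = 0.0536² + 0.4464² + 0.0119² + 0.0417² + 0.1548² + 0.2917² = 0.002873 + 0.199273 + 0.000142 + 0.001739 + 0.023963 + 0.085089 = 0.313079
B = 1 / 0.313079 = 3.1941

3.19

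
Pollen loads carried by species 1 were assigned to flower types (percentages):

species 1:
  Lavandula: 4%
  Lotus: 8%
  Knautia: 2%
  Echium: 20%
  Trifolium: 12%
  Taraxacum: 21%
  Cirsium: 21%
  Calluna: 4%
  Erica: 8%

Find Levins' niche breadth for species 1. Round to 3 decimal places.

6.289

Convert percentages to proportions (divide by 100).
Σpᵢ² = 0.04² + 0.08² + 0.02² + 0.20² + 0.12² + 0.21² + 0.21² + 0.04² + 0.08² = 0.0016 + 0.0064 + 0.0004 + 0.0400 + 0.0144 + 0.0441 + 0.0441 + 0.0016 + 0.0064 = 0.1590
B = 1 / 0.1590 = 6.28931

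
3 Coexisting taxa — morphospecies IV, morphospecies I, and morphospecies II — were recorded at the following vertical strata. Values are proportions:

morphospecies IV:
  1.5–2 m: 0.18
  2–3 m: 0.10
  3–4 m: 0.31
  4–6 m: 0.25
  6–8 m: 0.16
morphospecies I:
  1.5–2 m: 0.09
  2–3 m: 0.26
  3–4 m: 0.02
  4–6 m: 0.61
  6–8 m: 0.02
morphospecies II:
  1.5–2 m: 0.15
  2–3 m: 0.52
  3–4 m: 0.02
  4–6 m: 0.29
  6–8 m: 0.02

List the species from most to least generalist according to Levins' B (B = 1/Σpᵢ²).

morphospecies IV > morphospecies II > morphospecies I

Σp_IVᵢ² = 0.18² + 0.10² + 0.31² + 0.25² + 0.16² = 0.0324 + 0.0100 + 0.0961 + 0.0625 + 0.0256 = 0.2266
B_IV = 1 / 0.2266 = 4.4131
Σp_Iᵢ² = 0.09² + 0.26² + 0.02² + 0.61² + 0.02² = 0.0081 + 0.0676 + 0.0004 + 0.3721 + 0.0004 = 0.4486
B_I = 1 / 0.4486 = 2.2292
Σp_IIᵢ² = 0.15² + 0.52² + 0.02² + 0.29² + 0.02² = 0.0225 + 0.2704 + 0.0004 + 0.0841 + 0.0004 = 0.3778
B_II = 1 / 0.3778 = 2.6469
Ranking by B (broadest → narrowest): morphospecies IV (4.41) > morphospecies II (2.65) > morphospecies I (2.23)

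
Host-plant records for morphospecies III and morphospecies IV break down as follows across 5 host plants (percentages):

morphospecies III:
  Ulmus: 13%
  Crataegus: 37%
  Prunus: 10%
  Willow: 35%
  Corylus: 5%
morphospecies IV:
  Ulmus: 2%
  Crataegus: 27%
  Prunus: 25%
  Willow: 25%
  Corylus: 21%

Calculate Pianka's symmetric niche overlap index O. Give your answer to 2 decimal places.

0.85

Convert percentages to proportions (divide by 100).
Σ p₁ᵢp₂ᵢ = 0.0026 + 0.0999 + 0.0250 + 0.0875 + 0.0105 = 0.2255
Σp_1ᵢ² = 0.13² + 0.37² + 0.10² + 0.35² + 0.05² = 0.0169 + 0.1369 + 0.0100 + 0.1225 + 0.0025 = 0.2888
Σp_2ᵢ² = 0.02² + 0.27² + 0.25² + 0.25² + 0.21² = 0.0004 + 0.0729 + 0.0625 + 0.0625 + 0.0441 = 0.2424
O = 0.2255 / √(0.2888 × 0.2424) = 0.2255 / 0.26458 = 0.8523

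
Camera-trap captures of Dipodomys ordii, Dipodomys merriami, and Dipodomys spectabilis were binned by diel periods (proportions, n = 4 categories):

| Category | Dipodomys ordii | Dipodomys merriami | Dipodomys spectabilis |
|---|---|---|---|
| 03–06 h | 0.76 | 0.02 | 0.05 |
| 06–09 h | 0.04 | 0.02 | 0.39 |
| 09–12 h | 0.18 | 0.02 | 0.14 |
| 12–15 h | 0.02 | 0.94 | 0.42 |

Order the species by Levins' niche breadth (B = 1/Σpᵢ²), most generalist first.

Σp_ordiᵢ² = 0.76² + 0.04² + 0.18² + 0.02² = 0.5776 + 0.0016 + 0.0324 + 0.0004 = 0.6120
B_ordi = 1 / 0.6120 = 1.6340
Σp_merrᵢ² = 0.02² + 0.02² + 0.02² + 0.94² = 0.0004 + 0.0004 + 0.0004 + 0.8836 = 0.8848
B_merr = 1 / 0.8848 = 1.1302
Σp_specᵢ² = 0.05² + 0.39² + 0.14² + 0.42² = 0.0025 + 0.1521 + 0.0196 + 0.1764 = 0.3506
B_spec = 1 / 0.3506 = 2.8523
Ranking by B (broadest → narrowest): Dipodomys spectabilis (2.85) > Dipodomys ordii (1.63) > Dipodomys merriami (1.13)

Dipodomys spectabilis > Dipodomys ordii > Dipodomys merriami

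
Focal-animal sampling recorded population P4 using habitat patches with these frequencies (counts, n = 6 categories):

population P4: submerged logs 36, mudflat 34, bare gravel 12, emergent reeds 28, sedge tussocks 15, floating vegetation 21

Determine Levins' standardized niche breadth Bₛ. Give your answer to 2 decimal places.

Proportions for population P4 (n=146): 36/146=0.2466, 34/146=0.2329, 12/146=0.0822, 28/146=0.1918, 15/146=0.1027, 21/146=0.1438
Σpᵢ² = 0.2466² + 0.2329² + 0.0822² + 0.1918² + 0.1027² + 0.1438² = 0.060812 + 0.054242 + 0.006757 + 0.036787 + 0.010547 + 0.020678 = 0.189823
B = 1 / 0.189823 = 5.2681
Bₛ = (B − 1)/(n − 1) = (5.2681 − 1)/(6 − 1) = 4.2681/5 = 0.8536

0.85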